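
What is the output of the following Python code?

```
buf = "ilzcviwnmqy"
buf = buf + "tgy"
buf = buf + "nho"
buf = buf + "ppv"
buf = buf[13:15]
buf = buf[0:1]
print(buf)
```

y

+ 'tgy' → 'ilzcviwnmqytgy'
+ 'nho' → 'ilzcviwnmqytgynho'
+ 'ppv' → 'ilzcviwnmqytgynhoppv'
slice [13:15] → 'yn'
slice [0:1] → 'y'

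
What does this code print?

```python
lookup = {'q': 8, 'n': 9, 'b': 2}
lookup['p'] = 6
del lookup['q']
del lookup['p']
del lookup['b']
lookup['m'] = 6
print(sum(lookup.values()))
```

15

lookup['p'] = 6 → {'q': 8, 'n': 9, 'b': 2, 'p': 6}
del 'q' → {'n': 9, 'b': 2, 'p': 6}
del 'p' → {'n': 9, 'b': 2}
del 'b' → {'n': 9}
lookup['m'] = 6 → {'n': 9, 'm': 6}
sum of values = 15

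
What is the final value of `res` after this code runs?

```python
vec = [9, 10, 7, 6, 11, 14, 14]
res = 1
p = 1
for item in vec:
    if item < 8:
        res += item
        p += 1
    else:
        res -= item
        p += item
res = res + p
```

17

item=9: not <8, res = 1-9 = -8; p=10
item=10: not <8, res = (-8)-10 = -18; p=20
item=7: <8, res = (-18)+7 = -11; p=21
item=6: <8, res = (-11)+6 = -5; p=22
item=11: not <8, res = (-5)-11 = -16; p=33
item=14: not <8, res = (-16)-14 = -30; p=47
item=14: not <8, res = (-30)-14 = -44; p=61
res+p = (-44)+61 = 17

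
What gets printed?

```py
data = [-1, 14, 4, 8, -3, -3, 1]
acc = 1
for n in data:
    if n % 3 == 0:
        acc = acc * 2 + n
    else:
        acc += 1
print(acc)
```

12

n=-1: not %3==0, acc = 1+1 = 2
n=14: not %3==0, acc = 2+1 = 3
n=4: not %3==0, acc = 3+1 = 4
n=8: not %3==0, acc = 4+1 = 5
n=-3: %3==0, acc = 5*2+(-3) = 7
n=-3: %3==0, acc = 7*2+(-3) = 11
n=1: not %3==0, acc = 11+1 = 12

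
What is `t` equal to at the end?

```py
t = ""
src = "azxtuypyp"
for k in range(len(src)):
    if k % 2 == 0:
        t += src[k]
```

k=0: add 'a' → 'a'
k=1: skip
k=2: add 'x' → 'ax'
k=3: skip
k=4: add 'u' → 'axu'
k=5: skip
k=6: add 'p' → 'axup'
k=7: skip
k=8: add 'p' → 'axupp'

'axupp'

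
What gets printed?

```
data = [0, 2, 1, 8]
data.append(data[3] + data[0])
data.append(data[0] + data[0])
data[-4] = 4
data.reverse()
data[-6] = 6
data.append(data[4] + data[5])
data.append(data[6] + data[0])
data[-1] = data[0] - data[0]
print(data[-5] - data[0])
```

-2

append data[3]+data[0] = 8+0 = 8 → [0, 2, 1, 8, 8]
append data[0]+data[0] = 0+0 = 0 → [0, 2, 1, 8, 8, 0]
data[-4] = 4 → [0, 2, 4, 8, 8, 0]
reverse → [0, 8, 8, 4, 2, 0]
data[-6] = 6 → [6, 8, 8, 4, 2, 0]
append data[4]+data[5] = 2+0 = 2 → [6, 8, 8, 4, 2, 0, 2]
append data[6]+data[0] = 2+6 = 8 → [6, 8, 8, 4, 2, 0, 2, 8]
data[-1] = data[0]-data[0] = 6-6 = 0 → [6, 8, 8, 4, 2, 0, 2, 0]
data[-5]-data[0] = 4-6 = -2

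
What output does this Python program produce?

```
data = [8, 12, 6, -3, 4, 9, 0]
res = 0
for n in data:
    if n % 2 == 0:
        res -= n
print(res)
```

-30

n=8: even, res = 0-8 = -8
n=12: even, res = (-8)-12 = -20
n=6: even, res = (-20)-6 = -26
n=-3: not even
n=4: even, res = (-26)-4 = -30
n=9: not even
n=0: even, res = (-30)-0 = -30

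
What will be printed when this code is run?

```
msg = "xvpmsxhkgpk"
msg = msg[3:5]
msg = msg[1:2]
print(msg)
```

slice [3:5] → 'ms'
slice [1:2] → 's'

s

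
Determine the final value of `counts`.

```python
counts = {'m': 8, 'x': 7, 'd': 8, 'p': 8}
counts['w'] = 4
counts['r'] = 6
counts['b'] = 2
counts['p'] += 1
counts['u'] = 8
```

{'m': 8, 'x': 7, 'd': 8, 'p': 9, 'w': 4, 'r': 6, 'b': 2, 'u': 8}

counts['w'] = 4 → {'m': 8, 'x': 7, 'd': 8, 'p': 8, 'w': 4}
counts['r'] = 6 → {'m': 8, 'x': 7, 'd': 8, 'p': 8, 'w': 4, 'r': 6}
counts['b'] = 2 → {'m': 8, 'x': 7, 'd': 8, 'p': 8, 'w': 4, 'r': 6, 'b': 2}
counts['p'] = 8+1 = 9 → {'m': 8, 'x': 7, 'd': 8, 'p': 9, 'w': 4, 'r': 6, 'b': 2}
counts['u'] = 8 → {'m': 8, 'x': 7, 'd': 8, 'p': 9, 'w': 4, 'r': 6, 'b': 2, 'u': 8}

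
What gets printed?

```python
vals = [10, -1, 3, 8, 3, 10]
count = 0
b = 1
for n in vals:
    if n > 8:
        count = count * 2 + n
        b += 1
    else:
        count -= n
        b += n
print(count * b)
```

n=10: >8, count = 0*2+10 = 10; b=2
n=-1: not >8, count = 10-(-1) = 11; b=1
n=3: not >8, count = 11-3 = 8; b=4
n=8: not >8, count = 8-8 = 0; b=12
n=3: not >8, count = 0-3 = -3; b=15
n=10: >8, count = (-3)*2+10 = 4; b=16
count*b = 4*16 = 64

64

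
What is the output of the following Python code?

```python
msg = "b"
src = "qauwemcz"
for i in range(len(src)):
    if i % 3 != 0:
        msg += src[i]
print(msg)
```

bauemz

i=0: skip
i=1: add 'a' → 'ba'
i=2: add 'u' → 'bau'
i=3: skip
i=4: add 'e' → 'baue'
i=5: add 'm' → 'bauem'
i=6: skip
i=7: add 'z' → 'bauemz'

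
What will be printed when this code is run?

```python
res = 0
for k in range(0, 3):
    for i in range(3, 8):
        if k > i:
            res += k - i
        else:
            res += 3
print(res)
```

k=0,i=3: not 0>3, res = 0+3 = 3
k=0,i=4: not 0>4, res = 3+3 = 6
k=0,i=5: not 0>5, res = 6+3 = 9
k=0,i=6: not 0>6, res = 9+3 = 12
k=0,i=7: not 0>7, res = 12+3 = 15
k=1,i=3: not 1>3, res = 15+3 = 18
k=1,i=4: not 1>4, res = 18+3 = 21
k=1,i=5: not 1>5, res = 21+3 = 24
k=1,i=6: not 1>6, res = 24+3 = 27
k=1,i=7: not 1>7, res = 27+3 = 30
k=2,i=3: not 2>3, res = 30+3 = 33
k=2,i=4: not 2>4, res = 33+3 = 36
k=2,i=5: not 2>5, res = 36+3 = 39
k=2,i=6: not 2>6, res = 39+3 = 42
k=2,i=7: not 2>7, res = 42+3 = 45

45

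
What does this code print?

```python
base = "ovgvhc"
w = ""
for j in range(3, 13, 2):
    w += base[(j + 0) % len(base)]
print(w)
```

j=3: add base[3]='v' → 'v'
j=5: add base[5]='c' → 'vc'
j=7: add base[1]='v' → 'vcv'
j=9: add base[3]='v' → 'vcvv'
j=11: add base[5]='c' → 'vcvvc'

vcvvc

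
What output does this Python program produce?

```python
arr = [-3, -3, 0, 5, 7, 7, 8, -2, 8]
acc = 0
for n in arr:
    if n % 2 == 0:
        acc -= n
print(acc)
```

n=-3: not even
n=-3: not even
n=0: even, acc = 0-0 = 0
n=5: not even
n=7: not even
n=7: not even
n=8: even, acc = 0-8 = -8
n=-2: even, acc = (-8)-(-2) = -6
n=8: even, acc = (-6)-8 = -14

-14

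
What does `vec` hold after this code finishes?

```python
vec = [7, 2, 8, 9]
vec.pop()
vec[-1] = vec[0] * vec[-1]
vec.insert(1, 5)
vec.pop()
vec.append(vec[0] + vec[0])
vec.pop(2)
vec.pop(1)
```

pop() removes 9 → [7, 2, 8]
vec[-1] = vec[0]*vec[-1] = 7*8 = 56 → [7, 2, 56]
insert 5 at 1 → [7, 5, 2, 56]
pop() removes 56 → [7, 5, 2]
append vec[0]+vec[0] = 7+7 = 14 → [7, 5, 2, 14]
pop(2) removes 2 → [7, 5, 14]
pop(1) removes 5 → [7, 14]

[7, 14]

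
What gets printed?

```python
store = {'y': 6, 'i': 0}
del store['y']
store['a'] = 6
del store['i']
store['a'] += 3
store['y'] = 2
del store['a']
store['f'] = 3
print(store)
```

{'y': 2, 'f': 3}

del 'y' → {'i': 0}
store['a'] = 6 → {'i': 0, 'a': 6}
del 'i' → {'a': 6}
store['a'] = 6+3 = 9 → {'a': 9}
store['y'] = 2 → {'a': 9, 'y': 2}
del 'a' → {'y': 2}
store['f'] = 3 → {'y': 2, 'f': 3}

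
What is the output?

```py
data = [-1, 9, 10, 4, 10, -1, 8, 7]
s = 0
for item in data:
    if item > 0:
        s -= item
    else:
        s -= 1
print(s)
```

item=-1: not >0, s = 0-1 = -1
item=9: >0, s = (-1)-9 = -10
item=10: >0, s = (-10)-10 = -20
item=4: >0, s = (-20)-4 = -24
item=10: >0, s = (-24)-10 = -34
item=-1: not >0, s = (-34)-1 = -35
item=8: >0, s = (-35)-8 = -43
item=7: >0, s = (-43)-7 = -50

-50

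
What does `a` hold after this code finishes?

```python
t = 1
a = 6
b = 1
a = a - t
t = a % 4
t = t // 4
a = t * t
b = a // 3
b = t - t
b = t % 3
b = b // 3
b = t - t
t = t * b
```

a = 6-1 = 5
t = 5%4 = 1
t = 1//4 = 0
a = 0*0 = 0
b = 0//3 = 0
b = 0-0 = 0
b = 0%3 = 0
b = 0//3 = 0
b = 0-0 = 0
t = 0*0 = 0

0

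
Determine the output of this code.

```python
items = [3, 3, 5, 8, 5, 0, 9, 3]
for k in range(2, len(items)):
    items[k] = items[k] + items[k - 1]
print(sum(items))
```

135

k=2: items[2] = 5+3 = 8 → [3, 3, 8, 8, 5, 0, 9, 3]
k=3: items[3] = 8+8 = 16 → [3, 3, 8, 16, 5, 0, 9, 3]
k=4: items[4] = 5+16 = 21 → [3, 3, 8, 16, 21, 0, 9, 3]
k=5: items[5] = 0+21 = 21 → [3, 3, 8, 16, 21, 21, 9, 3]
k=6: items[6] = 9+21 = 30 → [3, 3, 8, 16, 21, 21, 30, 3]
k=7: items[7] = 3+30 = 33 → [3, 3, 8, 16, 21, 21, 30, 33]
sum = 135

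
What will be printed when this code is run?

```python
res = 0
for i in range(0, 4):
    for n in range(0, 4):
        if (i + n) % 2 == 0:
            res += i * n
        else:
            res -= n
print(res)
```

8

i=0,n=0: even sum, res = 0+0 = 0
i=0,n=1: odd sum, res = 0-1 = -1
i=0,n=2: even sum, res = (-1)+0 = -1
i=0,n=3: odd sum, res = (-1)-3 = -4
i=1,n=0: odd sum, res = (-4)-0 = -4
i=1,n=1: even sum, res = (-4)+1 = -3
i=1,n=2: odd sum, res = (-3)-2 = -5
i=1,n=3: even sum, res = (-5)+3 = -2
i=2,n=0: even sum, res = (-2)+0 = -2
i=2,n=1: odd sum, res = (-2)-1 = -3
i=2,n=2: even sum, res = (-3)+4 = 1
i=2,n=3: odd sum, res = 1-3 = -2
i=3,n=0: odd sum, res = (-2)-0 = -2
i=3,n=1: even sum, res = (-2)+3 = 1
i=3,n=2: odd sum, res = 1-2 = -1
i=3,n=3: even sum, res = (-1)+9 = 8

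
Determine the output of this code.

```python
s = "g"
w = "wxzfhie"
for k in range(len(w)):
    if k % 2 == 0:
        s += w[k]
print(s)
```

k=0: add 'w' → 'gw'
k=1: skip
k=2: add 'z' → 'gwz'
k=3: skip
k=4: add 'h' → 'gwzh'
k=5: skip
k=6: add 'e' → 'gwzhe'

gwzhe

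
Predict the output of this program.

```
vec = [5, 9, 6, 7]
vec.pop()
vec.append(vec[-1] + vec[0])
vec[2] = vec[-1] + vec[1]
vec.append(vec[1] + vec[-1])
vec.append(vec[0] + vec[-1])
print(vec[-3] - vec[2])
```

-9

pop() removes 7 → [5, 9, 6]
append vec[-1]+vec[0] = 6+5 = 11 → [5, 9, 6, 11]
vec[2] = vec[-1]+vec[1] = 11+9 = 20 → [5, 9, 20, 11]
append vec[1]+vec[-1] = 9+11 = 20 → [5, 9, 20, 11, 20]
append vec[0]+vec[-1] = 5+20 = 25 → [5, 9, 20, 11, 20, 25]
vec[-3]-vec[2] = 11-20 = -9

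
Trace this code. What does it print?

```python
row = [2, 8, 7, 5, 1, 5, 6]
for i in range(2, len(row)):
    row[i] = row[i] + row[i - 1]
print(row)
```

i=2: row[2] = 7+8 = 15 → [2, 8, 15, 5, 1, 5, 6]
i=3: row[3] = 5+15 = 20 → [2, 8, 15, 20, 1, 5, 6]
i=4: row[4] = 1+20 = 21 → [2, 8, 15, 20, 21, 5, 6]
i=5: row[5] = 5+21 = 26 → [2, 8, 15, 20, 21, 26, 6]
i=6: row[6] = 6+26 = 32 → [2, 8, 15, 20, 21, 26, 32]

[2, 8, 15, 20, 21, 26, 32]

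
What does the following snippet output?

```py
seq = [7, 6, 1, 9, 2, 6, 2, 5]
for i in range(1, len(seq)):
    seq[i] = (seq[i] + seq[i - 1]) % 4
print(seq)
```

i=1: seq[1] = (6+7)%4 = 1 → [7, 1, 1, 9, 2, 6, 2, 5]
i=2: seq[2] = (1+1)%4 = 2 → [7, 1, 2, 9, 2, 6, 2, 5]
i=3: seq[3] = (9+2)%4 = 3 → [7, 1, 2, 3, 2, 6, 2, 5]
i=4: seq[4] = (2+3)%4 = 1 → [7, 1, 2, 3, 1, 6, 2, 5]
i=5: seq[5] = (6+1)%4 = 3 → [7, 1, 2, 3, 1, 3, 2, 5]
i=6: seq[6] = (2+3)%4 = 1 → [7, 1, 2, 3, 1, 3, 1, 5]
i=7: seq[7] = (5+1)%4 = 2 → [7, 1, 2, 3, 1, 3, 1, 2]

[7, 1, 2, 3, 1, 3, 1, 2]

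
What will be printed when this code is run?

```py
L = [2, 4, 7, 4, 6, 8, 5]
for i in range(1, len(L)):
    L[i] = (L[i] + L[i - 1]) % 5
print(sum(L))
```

13

i=1: L[1] = (4+2)%5 = 1 → [2, 1, 7, 4, 6, 8, 5]
i=2: L[2] = (7+1)%5 = 3 → [2, 1, 3, 4, 6, 8, 5]
i=3: L[3] = (4+3)%5 = 2 → [2, 1, 3, 2, 6, 8, 5]
i=4: L[4] = (6+2)%5 = 3 → [2, 1, 3, 2, 3, 8, 5]
i=5: L[5] = (8+3)%5 = 1 → [2, 1, 3, 2, 3, 1, 5]
i=6: L[6] = (5+1)%5 = 1 → [2, 1, 3, 2, 3, 1, 1]
sum = 13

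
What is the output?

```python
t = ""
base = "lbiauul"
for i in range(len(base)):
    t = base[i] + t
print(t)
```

i=0: prepend 'l' → 'l'
i=1: prepend 'b' → 'bl'
i=2: prepend 'i' → 'ibl'
i=3: prepend 'a' → 'aibl'
i=4: prepend 'u' → 'uaibl'
i=5: prepend 'u' → 'uuaibl'
i=6: prepend 'l' → 'luuaibl'

luuaibl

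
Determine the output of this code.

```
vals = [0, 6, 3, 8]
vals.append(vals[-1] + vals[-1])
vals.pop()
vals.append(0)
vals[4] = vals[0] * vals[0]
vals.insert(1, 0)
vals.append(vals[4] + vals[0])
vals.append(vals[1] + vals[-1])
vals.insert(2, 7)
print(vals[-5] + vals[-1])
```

11

append vals[-1]+vals[-1] = 8+8 = 16 → [0, 6, 3, 8, 16]
pop() removes 16 → [0, 6, 3, 8]
append 0 → [0, 6, 3, 8, 0]
vals[4] = vals[0]*vals[0] = 0*0 = 0 → [0, 6, 3, 8, 0]
insert 0 at 1 → [0, 0, 6, 3, 8, 0]
append vals[4]+vals[0] = 8+0 = 8 → [0, 0, 6, 3, 8, 0, 8]
append vals[1]+vals[-1] = 0+8 = 8 → [0, 0, 6, 3, 8, 0, 8, 8]
insert 7 at 2 → [0, 0, 7, 6, 3, 8, 0, 8, 8]
vals[-5]+vals[-1] = 3+8 = 11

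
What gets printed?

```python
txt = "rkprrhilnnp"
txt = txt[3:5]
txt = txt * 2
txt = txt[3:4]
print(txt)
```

r

slice [3:5] → 'rr'
repeat ×2 → 'rrrr'
slice [3:4] → 'r'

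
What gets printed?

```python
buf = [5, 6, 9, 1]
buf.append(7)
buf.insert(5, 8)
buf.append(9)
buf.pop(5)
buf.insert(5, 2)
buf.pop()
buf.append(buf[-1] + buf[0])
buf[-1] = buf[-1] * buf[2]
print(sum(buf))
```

append 7 → [5, 6, 9, 1, 7]
insert 8 at 5 → [5, 6, 9, 1, 7, 8]
append 9 → [5, 6, 9, 1, 7, 8, 9]
pop(5) removes 8 → [5, 6, 9, 1, 7, 9]
insert 2 at 5 → [5, 6, 9, 1, 7, 2, 9]
pop() removes 9 → [5, 6, 9, 1, 7, 2]
append buf[-1]+buf[0] = 2+5 = 7 → [5, 6, 9, 1, 7, 2, 7]
buf[-1] = buf[-1]*buf[2] = 7*9 = 63 → [5, 6, 9, 1, 7, 2, 63]
sum = 93

93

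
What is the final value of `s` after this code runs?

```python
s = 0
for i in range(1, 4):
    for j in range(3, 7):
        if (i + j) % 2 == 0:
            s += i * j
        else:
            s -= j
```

24

i=1,j=3: even sum, s = 0+3 = 3
i=1,j=4: odd sum, s = 3-4 = -1
i=1,j=5: even sum, s = (-1)+5 = 4
i=1,j=6: odd sum, s = 4-6 = -2
i=2,j=3: odd sum, s = (-2)-3 = -5
i=2,j=4: even sum, s = (-5)+8 = 3
i=2,j=5: odd sum, s = 3-5 = -2
i=2,j=6: even sum, s = (-2)+12 = 10
i=3,j=3: even sum, s = 10+9 = 19
i=3,j=4: odd sum, s = 19-4 = 15
i=3,j=5: even sum, s = 15+15 = 30
i=3,j=6: odd sum, s = 30-6 = 24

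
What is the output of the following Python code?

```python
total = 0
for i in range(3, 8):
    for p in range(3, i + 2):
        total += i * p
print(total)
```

540

i=3,p=3: total = 0+9 = 9
i=3,p=4: total = 9+12 = 21
i=4,p=3: total = 21+12 = 33
i=4,p=4: total = 33+16 = 49
i=4,p=5: total = 49+20 = 69
i=5,p=3: total = 69+15 = 84
i=5,p=4: total = 84+20 = 104
i=5,p=5: total = 104+25 = 129
i=5,p=6: total = 129+30 = 159
i=6,p=3: total = 159+18 = 177
i=6,p=4: total = 177+24 = 201
i=6,p=5: total = 201+30 = 231
i=6,p=6: total = 231+36 = 267
i=6,p=7: total = 267+42 = 309
i=7,p=3: total = 309+21 = 330
i=7,p=4: total = 330+28 = 358
i=7,p=5: total = 358+35 = 393
i=7,p=6: total = 393+42 = 435
i=7,p=7: total = 435+49 = 484
i=7,p=8: total = 484+56 = 540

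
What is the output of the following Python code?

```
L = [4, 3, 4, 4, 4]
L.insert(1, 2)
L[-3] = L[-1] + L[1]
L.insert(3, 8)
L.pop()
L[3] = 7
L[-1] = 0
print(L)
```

[4, 2, 3, 7, 6, 0]

insert 2 at 1 → [4, 2, 3, 4, 4, 4]
L[-3] = L[-1]+L[1] = 4+2 = 6 → [4, 2, 3, 6, 4, 4]
insert 8 at 3 → [4, 2, 3, 8, 6, 4, 4]
pop() removes 4 → [4, 2, 3, 8, 6, 4]
L[3] = 7 → [4, 2, 3, 7, 6, 4]
L[-1] = 0 → [4, 2, 3, 7, 6, 0]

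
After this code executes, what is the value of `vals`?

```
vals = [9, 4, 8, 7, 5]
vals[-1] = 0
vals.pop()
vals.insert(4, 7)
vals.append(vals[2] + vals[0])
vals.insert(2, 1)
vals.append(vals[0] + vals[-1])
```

vals[-1] = 0 → [9, 4, 8, 7, 0]
pop() removes 0 → [9, 4, 8, 7]
insert 7 at 4 → [9, 4, 8, 7, 7]
append vals[2]+vals[0] = 8+9 = 17 → [9, 4, 8, 7, 7, 17]
insert 1 at 2 → [9, 4, 1, 8, 7, 7, 17]
append vals[0]+vals[-1] = 9+17 = 26 → [9, 4, 1, 8, 7, 7, 17, 26]

[9, 4, 1, 8, 7, 7, 17, 26]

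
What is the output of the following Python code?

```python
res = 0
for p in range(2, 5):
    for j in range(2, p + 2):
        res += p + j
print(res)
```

57

p=2,j=2: res = 0+4 = 4
p=2,j=3: res = 4+5 = 9
p=3,j=2: res = 9+5 = 14
p=3,j=3: res = 14+6 = 20
p=3,j=4: res = 20+7 = 27
p=4,j=2: res = 27+6 = 33
p=4,j=3: res = 33+7 = 40
p=4,j=4: res = 40+8 = 48
p=4,j=5: res = 48+9 = 57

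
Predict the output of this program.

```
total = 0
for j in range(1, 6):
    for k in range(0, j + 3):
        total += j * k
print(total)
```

295

j=1,k=0: total = 0+0 = 0
j=1,k=1: total = 0+1 = 1
j=1,k=2: total = 1+2 = 3
j=1,k=3: total = 3+3 = 6
j=2,k=0: total = 6+0 = 6
j=2,k=1: total = 6+2 = 8
j=2,k=2: total = 8+4 = 12
j=2,k=3: total = 12+6 = 18
j=2,k=4: total = 18+8 = 26
j=3,k=0: total = 26+0 = 26
j=3,k=1: total = 26+3 = 29
j=3,k=2: total = 29+6 = 35
j=3,k=3: total = 35+9 = 44
j=3,k=4: total = 44+12 = 56
j=3,k=5: total = 56+15 = 71
j=4,k=0: total = 71+0 = 71
j=4,k=1: total = 71+4 = 75
j=4,k=2: total = 75+8 = 83
j=4,k=3: total = 83+12 = 95
j=4,k=4: total = 95+16 = 111
j=4,k=5: total = 111+20 = 131
j=4,k=6: total = 131+24 = 155
j=5,k=0: total = 155+0 = 155
j=5,k=1: total = 155+5 = 160
j=5,k=2: total = 160+10 = 170
j=5,k=3: total = 170+15 = 185
j=5,k=4: total = 185+20 = 205
j=5,k=5: total = 205+25 = 230
j=5,k=6: total = 230+30 = 260
j=5,k=7: total = 260+35 = 295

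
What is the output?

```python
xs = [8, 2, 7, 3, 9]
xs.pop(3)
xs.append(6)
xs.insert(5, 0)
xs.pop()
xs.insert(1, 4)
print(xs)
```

pop(3) removes 3 → [8, 2, 7, 9]
append 6 → [8, 2, 7, 9, 6]
insert 0 at 5 → [8, 2, 7, 9, 6, 0]
pop() removes 0 → [8, 2, 7, 9, 6]
insert 4 at 1 → [8, 4, 2, 7, 9, 6]

[8, 4, 2, 7, 9, 6]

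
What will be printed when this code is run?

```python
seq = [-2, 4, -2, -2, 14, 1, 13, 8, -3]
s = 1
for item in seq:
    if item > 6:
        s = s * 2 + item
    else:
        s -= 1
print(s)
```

61

item=-2: not >6, s = 1-1 = 0
item=4: not >6, s = 0-1 = -1
item=-2: not >6, s = (-1)-1 = -2
item=-2: not >6, s = (-2)-1 = -3
item=14: >6, s = (-3)*2+14 = 8
item=1: not >6, s = 8-1 = 7
item=13: >6, s = 7*2+13 = 27
item=8: >6, s = 27*2+8 = 62
item=-3: not >6, s = 62-1 = 61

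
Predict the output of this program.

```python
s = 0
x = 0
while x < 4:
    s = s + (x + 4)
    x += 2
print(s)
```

10

x=0: s = 0+4 = 4
x=2: s = 4+6 = 10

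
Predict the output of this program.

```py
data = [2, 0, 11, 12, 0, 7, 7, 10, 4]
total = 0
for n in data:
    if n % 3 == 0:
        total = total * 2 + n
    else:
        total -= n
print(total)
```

-64

n=2: not %3==0, total = 0-2 = -2
n=0: %3==0, total = (-2)*2+0 = -4
n=11: not %3==0, total = (-4)-11 = -15
n=12: %3==0, total = (-15)*2+12 = -18
n=0: %3==0, total = (-18)*2+0 = -36
n=7: not %3==0, total = (-36)-7 = -43
n=7: not %3==0, total = (-43)-7 = -50
n=10: not %3==0, total = (-50)-10 = -60
n=4: not %3==0, total = (-60)-4 = -64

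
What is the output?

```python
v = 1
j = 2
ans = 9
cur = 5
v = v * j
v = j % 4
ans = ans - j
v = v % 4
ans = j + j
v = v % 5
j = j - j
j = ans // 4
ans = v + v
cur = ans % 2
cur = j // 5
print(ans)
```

v = 1*2 = 2
v = 2%4 = 2
ans = 9-2 = 7
v = 2%4 = 2
ans = 2+2 = 4
v = 2%5 = 2
j = 2-2 = 0
j = 4//4 = 1
ans = 2+2 = 4
cur = 4%2 = 0
cur = 1//5 = 0

4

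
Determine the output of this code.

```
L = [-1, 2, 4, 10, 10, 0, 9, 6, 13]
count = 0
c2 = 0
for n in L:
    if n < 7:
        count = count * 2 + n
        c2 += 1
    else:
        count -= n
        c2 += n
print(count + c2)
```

-42

n=-1: <7, count = 0*2+(-1) = -1; c2=1
n=2: <7, count = (-1)*2+2 = 0; c2=2
n=4: <7, count = 0*2+4 = 4; c2=3
n=10: not <7, count = 4-10 = -6; c2=13
n=10: not <7, count = (-6)-10 = -16; c2=23
n=0: <7, count = (-16)*2+0 = -32; c2=24
n=9: not <7, count = (-32)-9 = -41; c2=33
n=6: <7, count = (-41)*2+6 = -76; c2=34
n=13: not <7, count = (-76)-13 = -89; c2=47
count+c2 = (-89)+47 = -42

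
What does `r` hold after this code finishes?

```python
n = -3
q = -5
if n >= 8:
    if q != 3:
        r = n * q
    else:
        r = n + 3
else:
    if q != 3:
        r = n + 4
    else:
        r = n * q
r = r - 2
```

n=-3, q=-5
n >= 8 is False; q != 3 is True
→ r = n + 4 = 1
r = 1-2 = -1

-1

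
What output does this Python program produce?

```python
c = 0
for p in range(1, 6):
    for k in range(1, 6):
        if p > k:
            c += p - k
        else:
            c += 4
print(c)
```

80

p=1,k=1: not 1>1, c = 0+4 = 4
p=1,k=2: not 1>2, c = 4+4 = 8
p=1,k=3: not 1>3, c = 8+4 = 12
p=1,k=4: not 1>4, c = 12+4 = 16
p=1,k=5: not 1>5, c = 16+4 = 20
p=2,k=1: 2>1, c = 20+1 = 21
p=2,k=2: not 2>2, c = 21+4 = 25
p=2,k=3: not 2>3, c = 25+4 = 29
p=2,k=4: not 2>4, c = 29+4 = 33
p=2,k=5: not 2>5, c = 33+4 = 37
p=3,k=1: 3>1, c = 37+2 = 39
p=3,k=2: 3>2, c = 39+1 = 40
p=3,k=3: not 3>3, c = 40+4 = 44
p=3,k=4: not 3>4, c = 44+4 = 48
p=3,k=5: not 3>5, c = 48+4 = 52
p=4,k=1: 4>1, c = 52+3 = 55
p=4,k=2: 4>2, c = 55+2 = 57
p=4,k=3: 4>3, c = 57+1 = 58
p=4,k=4: not 4>4, c = 58+4 = 62
p=4,k=5: not 4>5, c = 62+4 = 66
p=5,k=1: 5>1, c = 66+4 = 70
p=5,k=2: 5>2, c = 70+3 = 73
p=5,k=3: 5>3, c = 73+2 = 75
p=5,k=4: 5>4, c = 75+1 = 76
p=5,k=5: not 5>5, c = 76+4 = 80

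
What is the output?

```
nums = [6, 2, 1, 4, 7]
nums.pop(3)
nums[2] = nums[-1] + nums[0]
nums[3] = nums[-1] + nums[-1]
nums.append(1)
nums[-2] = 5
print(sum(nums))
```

pop(3) removes 4 → [6, 2, 1, 7]
nums[2] = nums[-1]+nums[0] = 7+6 = 13 → [6, 2, 13, 7]
nums[3] = nums[-1]+nums[-1] = 7+7 = 14 → [6, 2, 13, 14]
append 1 → [6, 2, 13, 14, 1]
nums[-2] = 5 → [6, 2, 13, 5, 1]
sum = 27

27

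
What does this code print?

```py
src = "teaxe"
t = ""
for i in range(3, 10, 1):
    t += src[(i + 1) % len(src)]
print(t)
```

i=3: add src[4]='e' → 'e'
i=4: add src[0]='t' → 'et'
i=5: add src[1]='e' → 'ete'
i=6: add src[2]='a' → 'etea'
i=7: add src[3]='x' → 'eteax'
i=8: add src[4]='e' → 'eteaxe'
i=9: add src[0]='t' → 'eteaxet'

eteaxet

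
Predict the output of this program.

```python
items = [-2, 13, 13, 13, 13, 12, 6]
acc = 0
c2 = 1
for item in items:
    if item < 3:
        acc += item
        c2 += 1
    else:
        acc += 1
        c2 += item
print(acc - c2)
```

-68

item=-2: <3, acc = 0+(-2) = -2; c2=2
item=13: not <3, acc = (-2)+1 = -1; c2=15
item=13: not <3, acc = (-1)+1 = 0; c2=28
item=13: not <3, acc = 0+1 = 1; c2=41
item=13: not <3, acc = 1+1 = 2; c2=54
item=12: not <3, acc = 2+1 = 3; c2=66
item=6: not <3, acc = 3+1 = 4; c2=72
acc-c2 = 4-72 = -68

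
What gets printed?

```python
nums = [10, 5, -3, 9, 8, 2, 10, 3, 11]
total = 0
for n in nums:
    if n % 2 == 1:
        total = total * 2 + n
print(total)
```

109

n=10: not odd
n=5: odd, total = 0*2+5 = 5
n=-3: odd, total = 5*2+(-3) = 7
n=9: odd, total = 7*2+9 = 23
n=8: not odd
n=2: not odd
n=10: not odd
n=3: odd, total = 23*2+3 = 49
n=11: odd, total = 49*2+11 = 109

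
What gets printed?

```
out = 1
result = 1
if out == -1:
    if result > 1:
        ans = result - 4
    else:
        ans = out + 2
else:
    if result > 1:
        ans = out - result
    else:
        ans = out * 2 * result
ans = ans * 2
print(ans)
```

4

out=1, result=1
out == -1 is False; result > 1 is False
→ ans = out * 2 * result = 2
ans = 2*2 = 4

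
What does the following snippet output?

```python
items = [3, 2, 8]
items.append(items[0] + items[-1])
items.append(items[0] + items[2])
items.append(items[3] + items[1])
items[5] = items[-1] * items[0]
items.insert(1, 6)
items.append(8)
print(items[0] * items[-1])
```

append items[0]+items[-1] = 3+8 = 11 → [3, 2, 8, 11]
append items[0]+items[2] = 3+8 = 11 → [3, 2, 8, 11, 11]
append items[3]+items[1] = 11+2 = 13 → [3, 2, 8, 11, 11, 13]
items[5] = items[-1]*items[0] = 13*3 = 39 → [3, 2, 8, 11, 11, 39]
insert 6 at 1 → [3, 6, 2, 8, 11, 11, 39]
append 8 → [3, 6, 2, 8, 11, 11, 39, 8]
items[0]*items[-1] = 3*8 = 24

24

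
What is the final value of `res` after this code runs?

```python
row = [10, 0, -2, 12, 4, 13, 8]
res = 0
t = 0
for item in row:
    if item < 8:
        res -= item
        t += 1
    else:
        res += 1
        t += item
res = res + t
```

item=10: not <8, res = 0+1 = 1; t=10
item=0: <8, res = 1-0 = 1; t=11
item=-2: <8, res = 1-(-2) = 3; t=12
item=12: not <8, res = 3+1 = 4; t=24
item=4: <8, res = 4-4 = 0; t=25
item=13: not <8, res = 0+1 = 1; t=38
item=8: not <8, res = 1+1 = 2; t=46
res+t = 2+46 = 48

48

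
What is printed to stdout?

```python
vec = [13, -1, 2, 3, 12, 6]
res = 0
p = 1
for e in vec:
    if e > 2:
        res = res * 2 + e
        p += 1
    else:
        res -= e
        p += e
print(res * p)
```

e=13: >2, res = 0*2+13 = 13; p=2
e=-1: not >2, res = 13-(-1) = 14; p=1
e=2: not >2, res = 14-2 = 12; p=3
e=3: >2, res = 12*2+3 = 27; p=4
e=12: >2, res = 27*2+12 = 66; p=5
e=6: >2, res = 66*2+6 = 138; p=6
res*p = 138*6 = 828

828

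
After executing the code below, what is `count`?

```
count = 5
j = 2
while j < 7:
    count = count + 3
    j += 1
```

20

j=2: count = 5+3 = 8
j=3: count = 8+3 = 11
j=4: count = 11+3 = 14
j=5: count = 14+3 = 17
j=6: count = 17+3 = 20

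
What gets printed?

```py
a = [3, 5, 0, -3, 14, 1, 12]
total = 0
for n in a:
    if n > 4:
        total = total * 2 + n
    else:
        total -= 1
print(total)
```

42

n=3: not >4, total = 0-1 = -1
n=5: >4, total = (-1)*2+5 = 3
n=0: not >4, total = 3-1 = 2
n=-3: not >4, total = 2-1 = 1
n=14: >4, total = 1*2+14 = 16
n=1: not >4, total = 16-1 = 15
n=12: >4, total = 15*2+12 = 42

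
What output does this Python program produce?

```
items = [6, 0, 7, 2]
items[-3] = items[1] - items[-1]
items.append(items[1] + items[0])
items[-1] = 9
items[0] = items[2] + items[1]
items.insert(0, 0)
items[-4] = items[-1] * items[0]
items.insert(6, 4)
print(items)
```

items[-3] = items[1]-items[-1] = 0-2 = -2 → [6, -2, 7, 2]
append items[1]+items[0] = (-2)+6 = 4 → [6, -2, 7, 2, 4]
items[-1] = 9 → [6, -2, 7, 2, 9]
items[0] = items[2]+items[1] = 7+(-2) = 5 → [5, -2, 7, 2, 9]
insert 0 at 0 → [0, 5, -2, 7, 2, 9]
items[-4] = items[-1]*items[0] = 9*0 = 0 → [0, 5, 0, 7, 2, 9]
insert 4 at 6 → [0, 5, 0, 7, 2, 9, 4]

[0, 5, 0, 7, 2, 9, 4]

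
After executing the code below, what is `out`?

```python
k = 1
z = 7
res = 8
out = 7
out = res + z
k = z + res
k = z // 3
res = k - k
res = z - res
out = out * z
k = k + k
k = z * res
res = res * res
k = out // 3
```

105

out = 8+7 = 15
k = 7+8 = 15
k = 7//3 = 2
res = 2-2 = 0
res = 7-0 = 7
out = 15*7 = 105
k = 2+2 = 4
k = 7*7 = 49
res = 7*7 = 49
k = 105//3 = 35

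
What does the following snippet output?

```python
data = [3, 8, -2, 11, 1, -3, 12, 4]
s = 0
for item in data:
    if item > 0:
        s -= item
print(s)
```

-39

item=3: >0, s = 0-3 = -3
item=8: >0, s = (-3)-8 = -11
item=-2: not >0
item=11: >0, s = (-11)-11 = -22
item=1: >0, s = (-22)-1 = -23
item=-3: not >0
item=12: >0, s = (-23)-12 = -35
item=4: >0, s = (-35)-4 = -39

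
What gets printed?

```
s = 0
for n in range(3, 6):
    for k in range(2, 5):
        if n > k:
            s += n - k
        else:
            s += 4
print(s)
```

n=3,k=2: 3>2, s = 0+1 = 1
n=3,k=3: not 3>3, s = 1+4 = 5
n=3,k=4: not 3>4, s = 5+4 = 9
n=4,k=2: 4>2, s = 9+2 = 11
n=4,k=3: 4>3, s = 11+1 = 12
n=4,k=4: not 4>4, s = 12+4 = 16
n=5,k=2: 5>2, s = 16+3 = 19
n=5,k=3: 5>3, s = 19+2 = 21
n=5,k=4: 5>4, s = 21+1 = 22

22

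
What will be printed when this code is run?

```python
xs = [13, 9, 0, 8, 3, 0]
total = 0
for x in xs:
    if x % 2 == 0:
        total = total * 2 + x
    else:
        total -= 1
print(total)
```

-2

x=13: not even, total = 0-1 = -1
x=9: not even, total = (-1)-1 = -2
x=0: even, total = (-2)*2+0 = -4
x=8: even, total = (-4)*2+8 = 0
x=3: not even, total = 0-1 = -1
x=0: even, total = (-1)*2+0 = -2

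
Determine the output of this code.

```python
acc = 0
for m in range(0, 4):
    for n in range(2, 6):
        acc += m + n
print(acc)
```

80

m=0,n=2: acc = 0+2 = 2
m=0,n=3: acc = 2+3 = 5
m=0,n=4: acc = 5+4 = 9
m=0,n=5: acc = 9+5 = 14
m=1,n=2: acc = 14+3 = 17
m=1,n=3: acc = 17+4 = 21
m=1,n=4: acc = 21+5 = 26
m=1,n=5: acc = 26+6 = 32
m=2,n=2: acc = 32+4 = 36
m=2,n=3: acc = 36+5 = 41
m=2,n=4: acc = 41+6 = 47
m=2,n=5: acc = 47+7 = 54
m=3,n=2: acc = 54+5 = 59
m=3,n=3: acc = 59+6 = 65
m=3,n=4: acc = 65+7 = 72
m=3,n=5: acc = 72+8 = 80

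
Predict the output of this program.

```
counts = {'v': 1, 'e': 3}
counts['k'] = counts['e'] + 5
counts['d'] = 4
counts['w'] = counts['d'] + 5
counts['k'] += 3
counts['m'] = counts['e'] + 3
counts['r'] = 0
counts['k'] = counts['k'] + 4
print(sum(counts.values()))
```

counts['k'] = counts['e']+5 = 8 → {'v': 1, 'e': 3, 'k': 8}
counts['d'] = 4 → {'v': 1, 'e': 3, 'k': 8, 'd': 4}
counts['w'] = counts['d']+5 = 9 → {'v': 1, 'e': 3, 'k': 8, 'd': 4, 'w': 9}
counts['k'] = 8+3 = 11 → {'v': 1, 'e': 3, 'k': 11, 'd': 4, 'w': 9}
counts['m'] = counts['e']+3 = 6 → {'v': 1, 'e': 3, 'k': 11, 'd': 4, 'w': 9, 'm': 6}
counts['r'] = 0 → {'v': 1, 'e': 3, 'k': 11, 'd': 4, 'w': 9, 'm': 6, 'r': 0}
counts['k'] = counts['k']+4 = 15 → {'v': 1, 'e': 3, 'k': 15, 'd': 4, 'w': 9, 'm': 6, 'r': 0}
sum of values = 38

38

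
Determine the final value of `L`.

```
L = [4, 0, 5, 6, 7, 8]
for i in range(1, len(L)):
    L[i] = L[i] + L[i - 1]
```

[4, 4, 9, 15, 22, 30]

i=1: L[1] = 0+4 = 4 → [4, 4, 5, 6, 7, 8]
i=2: L[2] = 5+4 = 9 → [4, 4, 9, 6, 7, 8]
i=3: L[3] = 6+9 = 15 → [4, 4, 9, 15, 7, 8]
i=4: L[4] = 7+15 = 22 → [4, 4, 9, 15, 22, 8]
i=5: L[5] = 8+22 = 30 → [4, 4, 9, 15, 22, 30]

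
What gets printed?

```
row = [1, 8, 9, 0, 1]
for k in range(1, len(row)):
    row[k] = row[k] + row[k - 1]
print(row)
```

k=1: row[1] = 8+1 = 9 → [1, 9, 9, 0, 1]
k=2: row[2] = 9+9 = 18 → [1, 9, 18, 0, 1]
k=3: row[3] = 0+18 = 18 → [1, 9, 18, 18, 1]
k=4: row[4] = 1+18 = 19 → [1, 9, 18, 18, 19]

[1, 9, 18, 18, 19]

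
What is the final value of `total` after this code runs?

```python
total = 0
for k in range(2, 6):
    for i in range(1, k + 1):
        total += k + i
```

88

k=2,i=1: total = 0+3 = 3
k=2,i=2: total = 3+4 = 7
k=3,i=1: total = 7+4 = 11
k=3,i=2: total = 11+5 = 16
k=3,i=3: total = 16+6 = 22
k=4,i=1: total = 22+5 = 27
k=4,i=2: total = 27+6 = 33
k=4,i=3: total = 33+7 = 40
k=4,i=4: total = 40+8 = 48
k=5,i=1: total = 48+6 = 54
k=5,i=2: total = 54+7 = 61
k=5,i=3: total = 61+8 = 69
k=5,i=4: total = 69+9 = 78
k=5,i=5: total = 78+10 = 88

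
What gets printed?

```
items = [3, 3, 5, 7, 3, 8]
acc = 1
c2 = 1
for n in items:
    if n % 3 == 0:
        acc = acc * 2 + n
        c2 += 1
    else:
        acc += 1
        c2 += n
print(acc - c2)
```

n=3: %3==0, acc = 1*2+3 = 5; c2=2
n=3: %3==0, acc = 5*2+3 = 13; c2=3
n=5: not %3==0, acc = 13+1 = 14; c2=8
n=7: not %3==0, acc = 14+1 = 15; c2=15
n=3: %3==0, acc = 15*2+3 = 33; c2=16
n=8: not %3==0, acc = 33+1 = 34; c2=24
acc-c2 = 34-24 = 10

10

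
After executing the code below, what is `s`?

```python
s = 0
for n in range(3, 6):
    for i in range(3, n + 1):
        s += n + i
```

48

n=3,i=3: s = 0+6 = 6
n=4,i=3: s = 6+7 = 13
n=4,i=4: s = 13+8 = 21
n=5,i=3: s = 21+8 = 29
n=5,i=4: s = 29+9 = 38
n=5,i=5: s = 38+10 = 48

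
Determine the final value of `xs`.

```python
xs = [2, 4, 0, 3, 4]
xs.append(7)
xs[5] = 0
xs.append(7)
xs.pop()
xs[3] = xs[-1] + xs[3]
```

append 7 → [2, 4, 0, 3, 4, 7]
xs[5] = 0 → [2, 4, 0, 3, 4, 0]
append 7 → [2, 4, 0, 3, 4, 0, 7]
pop() removes 7 → [2, 4, 0, 3, 4, 0]
xs[3] = xs[-1]+xs[3] = 0+3 = 3 → [2, 4, 0, 3, 4, 0]

[2, 4, 0, 3, 4, 0]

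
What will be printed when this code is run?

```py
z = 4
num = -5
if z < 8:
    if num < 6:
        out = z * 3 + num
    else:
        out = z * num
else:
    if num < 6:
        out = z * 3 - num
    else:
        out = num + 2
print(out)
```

z=4, num=-5
z < 8 is True; num < 6 is True
→ out = z * 3 + num = 7

7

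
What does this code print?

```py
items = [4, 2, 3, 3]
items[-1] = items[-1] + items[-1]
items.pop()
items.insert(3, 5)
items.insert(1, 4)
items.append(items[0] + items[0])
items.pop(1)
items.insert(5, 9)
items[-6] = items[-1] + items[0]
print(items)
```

items[-1] = items[-1]+items[-1] = 3+3 = 6 → [4, 2, 3, 6]
pop() removes 6 → [4, 2, 3]
insert 5 at 3 → [4, 2, 3, 5]
insert 4 at 1 → [4, 4, 2, 3, 5]
append items[0]+items[0] = 4+4 = 8 → [4, 4, 2, 3, 5, 8]
pop(1) removes 4 → [4, 2, 3, 5, 8]
insert 9 at 5 → [4, 2, 3, 5, 8, 9]
items[-6] = items[-1]+items[0] = 9+4 = 13 → [13, 2, 3, 5, 8, 9]

[13, 2, 3, 5, 8, 9]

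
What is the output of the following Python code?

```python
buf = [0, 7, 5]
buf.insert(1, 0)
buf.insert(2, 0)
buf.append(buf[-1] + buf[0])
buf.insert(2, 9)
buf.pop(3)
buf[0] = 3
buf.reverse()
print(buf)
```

insert 0 at 1 → [0, 0, 7, 5]
insert 0 at 2 → [0, 0, 0, 7, 5]
append buf[-1]+buf[0] = 5+0 = 5 → [0, 0, 0, 7, 5, 5]
insert 9 at 2 → [0, 0, 9, 0, 7, 5, 5]
pop(3) removes 0 → [0, 0, 9, 7, 5, 5]
buf[0] = 3 → [3, 0, 9, 7, 5, 5]
reverse → [5, 5, 7, 9, 0, 3]

[5, 5, 7, 9, 0, 3]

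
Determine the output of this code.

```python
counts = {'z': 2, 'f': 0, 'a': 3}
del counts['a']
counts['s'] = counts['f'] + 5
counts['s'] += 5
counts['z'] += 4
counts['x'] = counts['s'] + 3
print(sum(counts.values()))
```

29

del 'a' → {'z': 2, 'f': 0}
counts['s'] = counts['f']+5 = 5 → {'z': 2, 'f': 0, 's': 5}
counts['s'] = 5+5 = 10 → {'z': 2, 'f': 0, 's': 10}
counts['z'] = 2+4 = 6 → {'z': 6, 'f': 0, 's': 10}
counts['x'] = counts['s']+3 = 13 → {'z': 6, 'f': 0, 's': 10, 'x': 13}
sum of values = 29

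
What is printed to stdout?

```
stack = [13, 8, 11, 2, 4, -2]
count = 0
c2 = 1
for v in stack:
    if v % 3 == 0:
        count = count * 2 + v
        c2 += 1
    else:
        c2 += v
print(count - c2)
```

-37

v=13: not %3==0; c2=14
v=8: not %3==0; c2=22
v=11: not %3==0; c2=33
v=2: not %3==0; c2=35
v=4: not %3==0; c2=39
v=-2: not %3==0; c2=37
count-c2 = 0-37 = -37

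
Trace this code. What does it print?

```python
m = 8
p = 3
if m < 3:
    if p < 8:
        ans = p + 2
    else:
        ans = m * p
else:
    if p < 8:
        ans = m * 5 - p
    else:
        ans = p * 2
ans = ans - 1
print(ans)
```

m=8, p=3
m < 3 is False; p < 8 is True
→ ans = m * 5 - p = 37
ans = 37-1 = 36

36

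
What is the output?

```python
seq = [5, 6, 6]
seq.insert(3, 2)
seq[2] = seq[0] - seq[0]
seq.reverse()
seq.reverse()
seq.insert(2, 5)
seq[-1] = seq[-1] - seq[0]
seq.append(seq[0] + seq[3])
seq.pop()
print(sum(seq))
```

insert 2 at 3 → [5, 6, 6, 2]
seq[2] = seq[0]-seq[0] = 5-5 = 0 → [5, 6, 0, 2]
reverse → [2, 0, 6, 5]
reverse → [5, 6, 0, 2]
insert 5 at 2 → [5, 6, 5, 0, 2]
seq[-1] = seq[-1]-seq[0] = 2-5 = -3 → [5, 6, 5, 0, -3]
append seq[0]+seq[3] = 5+0 = 5 → [5, 6, 5, 0, -3, 5]
pop() removes 5 → [5, 6, 5, 0, -3]
sum = 13

13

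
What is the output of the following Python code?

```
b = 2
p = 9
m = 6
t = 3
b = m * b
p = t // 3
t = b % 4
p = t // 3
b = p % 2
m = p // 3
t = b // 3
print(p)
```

b = 6*2 = 12
p = 3//3 = 1
t = 12%4 = 0
p = 0//3 = 0
b = 0%2 = 0
m = 0//3 = 0
t = 0//3 = 0

0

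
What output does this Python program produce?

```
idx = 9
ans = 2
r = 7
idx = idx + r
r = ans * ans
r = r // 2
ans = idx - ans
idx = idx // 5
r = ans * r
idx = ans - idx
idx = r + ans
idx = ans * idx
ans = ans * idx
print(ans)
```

8232

idx = 9+7 = 16
r = 2*2 = 4
r = 4//2 = 2
ans = 16-2 = 14
idx = 16//5 = 3
r = 14*2 = 28
idx = 14-3 = 11
idx = 28+14 = 42
idx = 14*42 = 588
ans = 14*588 = 8232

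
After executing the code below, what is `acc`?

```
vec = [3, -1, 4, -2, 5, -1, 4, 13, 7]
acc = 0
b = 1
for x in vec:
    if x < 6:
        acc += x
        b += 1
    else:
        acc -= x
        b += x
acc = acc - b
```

x=3: <6, acc = 0+3 = 3; b=2
x=-1: <6, acc = 3+(-1) = 2; b=3
x=4: <6, acc = 2+4 = 6; b=4
x=-2: <6, acc = 6+(-2) = 4; b=5
x=5: <6, acc = 4+5 = 9; b=6
x=-1: <6, acc = 9+(-1) = 8; b=7
x=4: <6, acc = 8+4 = 12; b=8
x=13: not <6, acc = 12-13 = -1; b=21
x=7: not <6, acc = (-1)-7 = -8; b=28
acc-b = (-8)-28 = -36

-36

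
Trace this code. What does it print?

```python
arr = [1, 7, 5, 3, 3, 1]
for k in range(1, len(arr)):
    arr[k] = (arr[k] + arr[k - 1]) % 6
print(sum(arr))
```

11

k=1: arr[1] = (7+1)%6 = 2 → [1, 2, 5, 3, 3, 1]
k=2: arr[2] = (5+2)%6 = 1 → [1, 2, 1, 3, 3, 1]
k=3: arr[3] = (3+1)%6 = 4 → [1, 2, 1, 4, 3, 1]
k=4: arr[4] = (3+4)%6 = 1 → [1, 2, 1, 4, 1, 1]
k=5: arr[5] = (1+1)%6 = 2 → [1, 2, 1, 4, 1, 2]
sum = 11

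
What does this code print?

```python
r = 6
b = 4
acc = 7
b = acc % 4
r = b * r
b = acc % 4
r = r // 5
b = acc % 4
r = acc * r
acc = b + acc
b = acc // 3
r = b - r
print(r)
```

b = 7%4 = 3
r = 3*6 = 18
b = 7%4 = 3
r = 18//5 = 3
b = 7%4 = 3
r = 7*3 = 21
acc = 3+7 = 10
b = 10//3 = 3
r = 3-21 = -18

-18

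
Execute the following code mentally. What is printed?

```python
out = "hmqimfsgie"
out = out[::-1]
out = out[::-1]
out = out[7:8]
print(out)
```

g

reverse → 'eigsfmiqmh'
reverse → 'hmqimfsgie'
slice [7:8] → 'g'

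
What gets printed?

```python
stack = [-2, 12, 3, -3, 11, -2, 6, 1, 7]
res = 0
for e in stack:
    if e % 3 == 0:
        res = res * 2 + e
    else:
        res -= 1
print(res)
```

86

e=-2: not %3==0, res = 0-1 = -1
e=12: %3==0, res = (-1)*2+12 = 10
e=3: %3==0, res = 10*2+3 = 23
e=-3: %3==0, res = 23*2+(-3) = 43
e=11: not %3==0, res = 43-1 = 42
e=-2: not %3==0, res = 42-1 = 41
e=6: %3==0, res = 41*2+6 = 88
e=1: not %3==0, res = 88-1 = 87
e=7: not %3==0, res = 87-1 = 86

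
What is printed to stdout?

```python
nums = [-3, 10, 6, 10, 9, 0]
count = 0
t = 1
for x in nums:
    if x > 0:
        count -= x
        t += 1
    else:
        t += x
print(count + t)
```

x=-3: not >0; t=-2
x=10: >0, count = 0-10 = -10; t=-1
x=6: >0, count = (-10)-6 = -16; t=0
x=10: >0, count = (-16)-10 = -26; t=1
x=9: >0, count = (-26)-9 = -35; t=2
x=0: not >0; t=2
count+t = (-35)+2 = -33

-33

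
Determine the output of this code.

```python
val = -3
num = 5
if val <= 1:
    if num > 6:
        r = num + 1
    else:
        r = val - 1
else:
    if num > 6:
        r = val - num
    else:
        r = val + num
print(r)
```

-4

val=-3, num=5
val <= 1 is True; num > 6 is False
→ r = val - 1 = -4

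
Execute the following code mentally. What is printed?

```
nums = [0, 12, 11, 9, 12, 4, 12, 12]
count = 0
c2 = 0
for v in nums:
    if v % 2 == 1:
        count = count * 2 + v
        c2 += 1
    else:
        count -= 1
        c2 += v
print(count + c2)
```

73

v=0: not odd, count = 0-1 = -1; c2=0
v=12: not odd, count = (-1)-1 = -2; c2=12
v=11: odd, count = (-2)*2+11 = 7; c2=13
v=9: odd, count = 7*2+9 = 23; c2=14
v=12: not odd, count = 23-1 = 22; c2=26
v=4: not odd, count = 22-1 = 21; c2=30
v=12: not odd, count = 21-1 = 20; c2=42
v=12: not odd, count = 20-1 = 19; c2=54
count+c2 = 19+54 = 73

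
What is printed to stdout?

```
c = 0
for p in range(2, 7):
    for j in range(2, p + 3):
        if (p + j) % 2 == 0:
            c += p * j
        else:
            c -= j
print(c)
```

p=2,j=2: even sum, c = 0+4 = 4
p=2,j=3: odd sum, c = 4-3 = 1
p=2,j=4: even sum, c = 1+8 = 9
p=3,j=2: odd sum, c = 9-2 = 7
p=3,j=3: even sum, c = 7+9 = 16
p=3,j=4: odd sum, c = 16-4 = 12
p=3,j=5: even sum, c = 12+15 = 27
p=4,j=2: even sum, c = 27+8 = 35
p=4,j=3: odd sum, c = 35-3 = 32
p=4,j=4: even sum, c = 32+16 = 48
p=4,j=5: odd sum, c = 48-5 = 43
p=4,j=6: even sum, c = 43+24 = 67
p=5,j=2: odd sum, c = 67-2 = 65
p=5,j=3: even sum, c = 65+15 = 80
p=5,j=4: odd sum, c = 80-4 = 76
p=5,j=5: even sum, c = 76+25 = 101
p=5,j=6: odd sum, c = 101-6 = 95
p=5,j=7: even sum, c = 95+35 = 130
p=6,j=2: even sum, c = 130+12 = 142
p=6,j=3: odd sum, c = 142-3 = 139
p=6,j=4: even sum, c = 139+24 = 163
p=6,j=5: odd sum, c = 163-5 = 158
p=6,j=6: even sum, c = 158+36 = 194
p=6,j=7: odd sum, c = 194-7 = 187
p=6,j=8: even sum, c = 187+48 = 235

235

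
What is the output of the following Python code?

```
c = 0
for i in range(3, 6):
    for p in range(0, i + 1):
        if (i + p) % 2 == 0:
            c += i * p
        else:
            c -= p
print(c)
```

69

i=3,p=0: odd sum, c = 0-0 = 0
i=3,p=1: even sum, c = 0+3 = 3
i=3,p=2: odd sum, c = 3-2 = 1
i=3,p=3: even sum, c = 1+9 = 10
i=4,p=0: even sum, c = 10+0 = 10
i=4,p=1: odd sum, c = 10-1 = 9
i=4,p=2: even sum, c = 9+8 = 17
i=4,p=3: odd sum, c = 17-3 = 14
i=4,p=4: even sum, c = 14+16 = 30
i=5,p=0: odd sum, c = 30-0 = 30
i=5,p=1: even sum, c = 30+5 = 35
i=5,p=2: odd sum, c = 35-2 = 33
i=5,p=3: even sum, c = 33+15 = 48
i=5,p=4: odd sum, c = 48-4 = 44
i=5,p=5: even sum, c = 44+25 = 69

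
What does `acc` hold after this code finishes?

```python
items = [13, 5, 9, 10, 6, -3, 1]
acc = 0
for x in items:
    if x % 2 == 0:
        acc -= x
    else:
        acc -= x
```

-41

x=13: not even, acc = 0-13 = -13
x=5: not even, acc = (-13)-5 = -18
x=9: not even, acc = (-18)-9 = -27
x=10: even, acc = (-27)-10 = -37
x=6: even, acc = (-37)-6 = -43
x=-3: not even, acc = (-43)-(-3) = -40
x=1: not even, acc = (-40)-1 = -41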